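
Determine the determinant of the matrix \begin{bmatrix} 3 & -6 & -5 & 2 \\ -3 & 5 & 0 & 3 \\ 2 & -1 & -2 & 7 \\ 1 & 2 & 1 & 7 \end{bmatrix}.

Expand along row 2 (it has 1 zero):
  − (-3) · M_21   where M_21 = det([-6 -5 2; -1 -2 7; 2 1 7]) = 27
  + (5) · M_22   where M_22 = det([3 -5 2; 2 -2 7; 1 1 7]) = -20
  + (3) · M_24   where M_24 = det([3 -6 -5; 2 -1 -2; 1 2 1]) = 8
det = (-1)·(-3)·(27) + (+1)·(5)·(-20) + (+1)·(3)·(8) = 5

5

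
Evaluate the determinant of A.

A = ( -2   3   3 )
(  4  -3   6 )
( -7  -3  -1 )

-255

Expand along column 1:
  + (-2) · |-3 6; -3 -1| = (-2)·(3 − (-18)) = -42
  − 4 · |3 3; -3 -1| = −4·(-3 − (-9)) = -24
  + (-7) · |3 3; -3 6| = (-7)·(18 − (-9)) = -189
Sum: (-42) + (-24) + (-189) = -255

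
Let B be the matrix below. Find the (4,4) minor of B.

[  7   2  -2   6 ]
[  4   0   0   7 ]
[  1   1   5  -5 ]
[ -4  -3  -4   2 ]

-48

Delete row 4 and column 4; the remaining 3×3 submatrix is [7 2 -2; 4 0 0; 1 1 5].
Its determinant is -48.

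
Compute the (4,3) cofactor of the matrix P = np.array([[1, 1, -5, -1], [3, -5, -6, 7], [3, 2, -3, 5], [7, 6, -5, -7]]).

Delete row 4 and column 3; the remaining 3×3 submatrix is [1 1 -1; 3 -5 7; 3 2 5].
Its determinant is -54.
The cofactor carries sign (−1)^(4+3) = −1, so C_{4,3} = −(-54) = 54.

54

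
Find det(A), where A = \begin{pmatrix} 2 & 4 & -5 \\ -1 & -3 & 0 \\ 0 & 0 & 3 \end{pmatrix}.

Expand along row 3:
  + 3 · |2 4; -1 -3| = 3·(-6 − (-4)) = -6

-6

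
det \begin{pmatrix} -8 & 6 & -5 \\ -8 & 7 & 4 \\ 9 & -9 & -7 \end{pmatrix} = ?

The determinant is -61.

Expand along row 1:
  + (-8) · |7 4; -9 -7| = (-8)·(-49 − (-36)) = 104
  − 6 · |-8 4; 9 -7| = −6·(56 − 36) = -120
  + (-5) · |-8 7; 9 -9| = (-5)·(72 − 63) = -45
Sum: (104) + (-120) + (-45) = -61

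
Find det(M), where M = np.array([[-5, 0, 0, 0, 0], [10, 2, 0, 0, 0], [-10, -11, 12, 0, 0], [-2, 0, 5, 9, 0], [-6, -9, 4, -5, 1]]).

M is lower triangular, so det(M) is the product of the diagonal entries:
det = (-5) · (2) · (12) · (9) · (1) = -1080

-1080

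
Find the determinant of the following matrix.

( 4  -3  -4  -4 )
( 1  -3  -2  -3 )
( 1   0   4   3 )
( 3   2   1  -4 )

264

Expand along row 3 (it has 1 zero):
  + (1) · M_31   where M_31 = det([-3 -4 -4; -3 -2 -3; 2 1 -4]) = 35
  + (4) · M_33   where M_33 = det([4 -3 -4; 1 -3 -3; 3 2 -4]) = 43
  − (3) · M_34   where M_34 = det([4 -3 -4; 1 -3 -2; 3 2 1]) = -19
det = (+1)·(1)·(35) + (+1)·(4)·(43) + (-1)·(3)·(-19) = 264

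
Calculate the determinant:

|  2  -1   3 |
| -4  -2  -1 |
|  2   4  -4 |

6

Expand along row 1:
  + 2 · |-2 -1; 4 -4| = 2·(8 − (-4)) = 24
  − (-1) · |-4 -1; 2 -4| = −(-1)·(16 − (-2)) = 18
  + 3 · |-4 -2; 2 4| = 3·(-16 − (-4)) = -36
Sum: (24) + (18) + (-36) = 6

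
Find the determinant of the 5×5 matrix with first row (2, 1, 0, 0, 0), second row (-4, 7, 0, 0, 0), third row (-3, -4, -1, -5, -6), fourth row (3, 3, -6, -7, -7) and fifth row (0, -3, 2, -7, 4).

The matrix is block lower-triangular with a 2×2 block and a 3×3 block on the diagonal, so its determinant equals the product of the determinants of the diagonal blocks.
det of the 2×2 block = 18
det of the 3×3 block = -309
det = (18)·(-309) = -5562

The determinant is -5562.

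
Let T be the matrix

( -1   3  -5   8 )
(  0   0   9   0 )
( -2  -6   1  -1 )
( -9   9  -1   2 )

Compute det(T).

Expand along row 2 (it has 3 zeros):
  − (9) · M_23   where M_23 = det([-1 3 8; -2 -6 -1; -9 9 2]) = -534
det = (-1)·(9)·(-534) = 4806

The determinant is 4806.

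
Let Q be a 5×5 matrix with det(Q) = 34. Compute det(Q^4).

1336336

det(Q^4) = (det Q)^4 = (34)^4 = 1336336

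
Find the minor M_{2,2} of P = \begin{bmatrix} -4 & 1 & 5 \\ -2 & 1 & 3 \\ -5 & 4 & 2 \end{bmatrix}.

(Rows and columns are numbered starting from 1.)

Delete row 2 and column 2; the remaining 2×2 submatrix is [-4 5; -5 2].
Its determinant is (-4)·2 − 5·(-5) = 17.

17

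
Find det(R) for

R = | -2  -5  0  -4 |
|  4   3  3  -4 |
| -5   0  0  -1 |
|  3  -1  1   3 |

Expand along row 3 (it has 2 zeros):
  + (-5) · M_31   where M_31 = det([-5 0 -4; 3 3 -4; -1 1 3]) = -89
  − (-1) · M_34   where M_34 = det([-2 -5 0; 4 3 3; 3 -1 1]) = -37
det = (+1)·(-5)·(-89) + (-1)·(-1)·(-37) = 408

|R| = 408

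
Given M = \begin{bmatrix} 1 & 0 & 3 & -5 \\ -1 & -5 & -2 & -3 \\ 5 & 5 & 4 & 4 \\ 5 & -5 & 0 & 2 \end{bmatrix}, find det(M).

Expand along row 1 (it has 1 zero):
  + (1) · M_11   where M_11 = det([-5 -2 -3; 5 4 4; -5 0 2]) = -40
  + (3) · M_13   where M_13 = det([-1 -5 -3; 5 5 4; 5 -5 2]) = 70
  − (-5) · M_14   where M_14 = det([-1 -5 -2; 5 5 4; 5 -5 0]) = -20
det = (+1)·(1)·(-40) + (+1)·(3)·(70) + (-1)·(-5)·(-20) = 70

70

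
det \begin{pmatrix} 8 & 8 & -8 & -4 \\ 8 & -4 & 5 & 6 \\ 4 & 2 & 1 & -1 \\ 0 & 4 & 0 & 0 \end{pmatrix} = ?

-1184

Expand along row 4 (it has 3 zeros):
  + (4) · M_42   where M_42 = det([8 -8 -4; 8 5 6; 4 1 -1]) = -296
det = (+1)·(4)·(-296) = -1184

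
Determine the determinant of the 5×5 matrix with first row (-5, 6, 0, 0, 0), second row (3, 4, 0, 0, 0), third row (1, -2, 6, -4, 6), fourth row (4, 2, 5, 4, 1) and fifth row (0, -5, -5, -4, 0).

The matrix is block lower-triangular with a 2×2 block and a 3×3 block on the diagonal, so its determinant equals the product of the determinants of the diagonal blocks.
det of the 2×2 block = -38
det of the 3×3 block = 44
det = (-38)·(44) = -1672

-1672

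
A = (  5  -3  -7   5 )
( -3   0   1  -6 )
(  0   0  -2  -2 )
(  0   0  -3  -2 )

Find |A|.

det(A) = 18

A is block upper-triangular with a 2×2 block and a 2×2 block on the diagonal, so its determinant equals the product of the determinants of the diagonal blocks.
det of the 2×2 block = -9
det of the 2×2 block = -2
det = (-9)·(-2) = 18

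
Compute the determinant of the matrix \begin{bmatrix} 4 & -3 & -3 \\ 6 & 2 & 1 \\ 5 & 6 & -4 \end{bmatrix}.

Expand along column 1:
  + 4 · |2 1; 6 -4| = 4·(-8 − 6) = -56
  − 6 · |-3 -3; 6 -4| = −6·(12 − (-18)) = -180
  + 5 · |-3 -3; 2 1| = 5·(-3 − (-6)) = 15
Sum: (-56) + (-180) + (15) = -221

-221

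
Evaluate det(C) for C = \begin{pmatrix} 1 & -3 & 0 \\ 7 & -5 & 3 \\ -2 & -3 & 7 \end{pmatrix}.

139

Expand along row 1:
  + 1 · |-5 3; -3 7| = 1·(-35 − (-9)) = -26
  − (-3) · |7 3; -2 7| = −(-3)·(49 − (-6)) = 165
Sum: (-26) + (165) = 139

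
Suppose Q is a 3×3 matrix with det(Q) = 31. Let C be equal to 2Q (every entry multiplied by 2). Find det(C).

The determinant is 248.

For a 3×3 matrix, det(2Q) = 2^3·det(Q) = 8·det(Q).
det(C) = (8)·(31) = 248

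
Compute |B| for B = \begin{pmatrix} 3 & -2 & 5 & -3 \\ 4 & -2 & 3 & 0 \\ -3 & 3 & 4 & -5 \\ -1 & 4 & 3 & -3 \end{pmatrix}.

Expand along row 2 (it has 1 zero):
  − (4) · M_21   where M_21 = det([-2 5 -3; 3 4 -5; 4 3 -3]) = -40
  + (-2) · M_22   where M_22 = det([3 5 -3; -3 4 -5; -1 3 -3]) = 4
  − (3) · M_23   where M_23 = det([3 -2 -3; -3 3 -5; -1 4 -3]) = 68
det = (-1)·(4)·(-40) + (+1)·(-2)·(4) + (-1)·(3)·(68) = -52

det(B) = -52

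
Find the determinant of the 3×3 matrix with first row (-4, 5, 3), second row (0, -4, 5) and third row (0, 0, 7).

The matrix is upper triangular, so the determinant is the product of the diagonal entries:
det = (-4) · (-4) · (7) = 112

112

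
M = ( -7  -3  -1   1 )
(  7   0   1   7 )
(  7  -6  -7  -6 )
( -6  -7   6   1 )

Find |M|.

Expand along row 2 (it has 1 zero):
  − (7) · M_21   where M_21 = det([-3 -1 1; -6 -7 -6; -7 6 1]) = -220
  − (1) · M_23   where M_23 = det([-7 -3 1; 7 -6 -6; -6 -7 1]) = 164
  + (7) · M_24   where M_24 = det([-7 -3 -1; 7 -6 -7; -6 -7 6]) = 680
det = (-1)·(7)·(-220) + (-1)·(1)·(164) + (+1)·(7)·(680) = 6136

6136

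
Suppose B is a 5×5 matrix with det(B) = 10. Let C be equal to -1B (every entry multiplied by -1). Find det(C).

For a 5×5 matrix, det(-1B) = (-1)^5·det(B) = -1·det(B).
det(C) = (-1)·(10) = -10

|C| = -10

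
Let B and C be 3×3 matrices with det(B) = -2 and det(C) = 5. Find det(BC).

-10

det(BC) = det(B)·det(C) = (-2)·(5) = -10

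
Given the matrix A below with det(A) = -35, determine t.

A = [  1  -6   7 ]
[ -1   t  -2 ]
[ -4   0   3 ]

Expanding along the column containing t, det(A) is linear in t: det(A) = (31)·t + (-66).
Set (31)·t + (-66) = -35  ⇒  (31)·t = 31  ⇒  t = 1.

t = 1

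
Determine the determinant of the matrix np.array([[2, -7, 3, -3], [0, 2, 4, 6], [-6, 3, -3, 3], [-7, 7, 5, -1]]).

The determinant is -2808.

Expand along row 2 (it has 1 zero):
  + (2) · M_22   where M_22 = det([2 3 -3; -6 -3 3; -7 5 -1]) = 48
  − (4) · M_23   where M_23 = det([2 -7 -3; -6 3 3; -7 7 -1]) = 204
  + (6) · M_24   where M_24 = det([2 -7 3; -6 3 -3; -7 7 5]) = -348
det = (+1)·(2)·(48) + (-1)·(4)·(204) + (+1)·(6)·(-348) = -2808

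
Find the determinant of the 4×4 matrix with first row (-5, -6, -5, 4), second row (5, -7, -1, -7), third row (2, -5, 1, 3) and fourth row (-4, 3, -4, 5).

Expand along row 1:
  + (-5) · M_11   where M_11 = det([-7 -1 -7; -5 1 3; 3 -4 5]) = -272
  − (-6) · M_12   where M_12 = det([5 -1 -7; 2 1 3; -4 -4 5]) = 135
  + (-5) · M_13   where M_13 = det([5 -7 -7; 2 -5 3; -4 3 5]) = 82
  − (4) · M_14   where M_14 = det([5 -7 -1; 2 -5 1; -4 3 -4]) = 71
det = (+1)·(-5)·(-272) + (-1)·(-6)·(135) + (+1)·(-5)·(82) + (-1)·(4)·(71) = 1476

1476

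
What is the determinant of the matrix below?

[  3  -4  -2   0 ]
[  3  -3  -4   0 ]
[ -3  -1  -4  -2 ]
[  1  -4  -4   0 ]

Expand along column 4 (it has 3 zeros):
  − (-2) · M_34   where M_34 = det([3 -4 -2; 3 -3 -4; 1 -4 -4]) = -26
det = (-1)·(-2)·(-26) = -52

-52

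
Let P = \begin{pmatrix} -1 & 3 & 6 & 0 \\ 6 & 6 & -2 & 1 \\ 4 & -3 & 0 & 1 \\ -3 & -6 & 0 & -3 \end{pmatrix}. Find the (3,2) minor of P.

Delete row 3 and column 2; the remaining 3×3 submatrix is [-1 6 0; 6 -2 1; -3 0 -3].
Its determinant is 84.

The minor is 84.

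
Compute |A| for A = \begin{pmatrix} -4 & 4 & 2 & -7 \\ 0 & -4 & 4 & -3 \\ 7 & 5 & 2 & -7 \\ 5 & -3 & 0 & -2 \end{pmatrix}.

det(A) = -1396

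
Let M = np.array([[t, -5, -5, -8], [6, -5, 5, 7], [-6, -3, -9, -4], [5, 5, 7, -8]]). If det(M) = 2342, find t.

-5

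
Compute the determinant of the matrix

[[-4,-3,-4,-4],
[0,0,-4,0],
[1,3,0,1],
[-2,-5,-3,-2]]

Expand along row 2 (it has 3 zeros):
  − (-4) · M_23   where M_23 = det([-4 -3 -4; 1 3 1; -2 -5 -2]) = 0
det = (-1)·(-4)·(0) = 0

0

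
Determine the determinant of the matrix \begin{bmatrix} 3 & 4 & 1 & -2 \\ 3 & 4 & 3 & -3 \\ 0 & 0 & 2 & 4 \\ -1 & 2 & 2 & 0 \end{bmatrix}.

Expand along row 3 (it has 2 zeros):
  + (2) · M_33   where M_33 = det([3 4 -2; 3 4 -3; -1 2 0]) = 10
  − (4) · M_34   where M_34 = det([3 4 1; 3 4 3; -1 2 2]) = -20
det = (+1)·(2)·(10) + (-1)·(4)·(-20) = 100

100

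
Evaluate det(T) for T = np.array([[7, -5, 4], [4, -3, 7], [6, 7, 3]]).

Expand along column 1:
  + 7 · |-3 7; 7 3| = 7·(-9 − 49) = -406
  − 4 · |-5 4; 7 3| = −4·(-15 − 28) = 172
  + 6 · |-5 4; -3 7| = 6·(-35 − (-12)) = -138
Sum: (-406) + (172) + (-138) = -372

|T| = -372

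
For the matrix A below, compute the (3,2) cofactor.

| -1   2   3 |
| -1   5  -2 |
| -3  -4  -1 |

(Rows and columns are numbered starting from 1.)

Delete row 3 and column 2; the remaining 2×2 submatrix is [-1 3; -1 -2].
Its determinant is (-1)·(-2) − 3·(-1) = 5.
The cofactor carries sign (−1)^(3+2) = −1, so C_{3,2} = −(5) = -5.

The cofactor is -5.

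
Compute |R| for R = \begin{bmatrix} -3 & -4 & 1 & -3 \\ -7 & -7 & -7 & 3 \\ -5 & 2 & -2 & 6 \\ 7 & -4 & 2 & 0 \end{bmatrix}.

-1914

Expand along row 4 (it has 1 zero):
  − (7) · M_41   where M_41 = det([-4 1 -3; -7 -7 3; 2 -2 6]) = 108
  + (-4) · M_42   where M_42 = det([-3 1 -3; -7 -7 3; -5 -2 6]) = 198
  − (2) · M_43   where M_43 = det([-3 -4 -3; -7 -7 3; -5 2 6]) = 183
det = (-1)·(7)·(108) + (+1)·(-4)·(198) + (-1)·(2)·(183) = -1914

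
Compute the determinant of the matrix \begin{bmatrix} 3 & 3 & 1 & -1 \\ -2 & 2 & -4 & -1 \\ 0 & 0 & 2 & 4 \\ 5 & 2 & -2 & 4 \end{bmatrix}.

Expand along row 3 (it has 2 zeros):
  + (2) · M_33   where M_33 = det([3 3 -1; -2 2 -1; 5 2 4]) = 53
  − (4) · M_34   where M_34 = det([3 3 1; -2 2 -4; 5 2 -2]) = -74
det = (+1)·(2)·(53) + (-1)·(4)·(-74) = 402

402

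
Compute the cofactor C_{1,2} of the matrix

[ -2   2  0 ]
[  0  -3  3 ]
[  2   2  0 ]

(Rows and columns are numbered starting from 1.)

6

Delete row 1 and column 2; the remaining 2×2 submatrix is [0 3; 2 0].
Its determinant is 0·0 − 3·2 = -6.
The cofactor carries sign (−1)^(1+2) = −1, so C_{1,2} = −(-6) = 6.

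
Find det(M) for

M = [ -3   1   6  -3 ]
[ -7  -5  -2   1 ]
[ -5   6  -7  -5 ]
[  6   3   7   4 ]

Expand along row 1:
  + (-3) · M_11   where M_11 = det([-5 -2 1; 6 -7 -5; 3 7 4]) = 106
  − (1) · M_12   where M_12 = det([-7 -2 1; -5 -7 -5; 6 7 4]) = -22
  + (6) · M_13   where M_13 = det([-7 -5 1; -5 6 -5; 6 3 4]) = -274
  − (-3) · M_14   where M_14 = det([-7 -5 -2; -5 6 -7; 6 3 7]) = -304
det = (+1)·(-3)·(106) + (-1)·(1)·(-22) + (+1)·(6)·(-274) + (-1)·(-3)·(-304) = -2852

|M| = -2852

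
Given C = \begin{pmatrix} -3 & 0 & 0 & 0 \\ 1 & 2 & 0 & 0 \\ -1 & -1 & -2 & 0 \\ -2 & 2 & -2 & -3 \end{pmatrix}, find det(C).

C is lower triangular, so det(C) is the product of the diagonal entries:
det = (-3) · (2) · (-2) · (-3) = -36

-36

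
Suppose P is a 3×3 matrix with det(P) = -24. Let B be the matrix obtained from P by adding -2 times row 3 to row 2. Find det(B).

|B| = -24

Adding a multiple of one row to another leaves the determinant unchanged.
det(B) = (1)·(-24) = -24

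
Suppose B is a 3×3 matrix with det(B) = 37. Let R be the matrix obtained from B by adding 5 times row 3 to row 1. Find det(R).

det(R) = 37

Adding a multiple of one row to another leaves the determinant unchanged.
det(R) = (1)·(37) = 37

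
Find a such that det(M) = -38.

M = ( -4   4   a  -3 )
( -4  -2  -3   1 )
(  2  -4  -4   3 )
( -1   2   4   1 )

a = 3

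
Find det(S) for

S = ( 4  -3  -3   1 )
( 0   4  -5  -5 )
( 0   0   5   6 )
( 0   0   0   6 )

The determinant is 480.

S is upper triangular, so det(S) is the product of the diagonal entries:
det = (4) · (4) · (5) · (6) = 480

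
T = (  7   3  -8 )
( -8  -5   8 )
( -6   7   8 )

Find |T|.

64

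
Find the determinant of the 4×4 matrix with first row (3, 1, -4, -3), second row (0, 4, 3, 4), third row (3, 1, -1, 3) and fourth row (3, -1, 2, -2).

-432

Expand along row 2 (it has 1 zero):
  + (4) · M_22   where M_22 = det([3 -4 -3; 3 -1 3; 3 2 -2]) = -99
  − (3) · M_23   where M_23 = det([3 1 -3; 3 1 3; 3 -1 -2]) = 36
  + (4) · M_24   where M_24 = det([3 1 -4; 3 1 -1; 3 -1 2]) = 18
det = (+1)·(4)·(-99) + (-1)·(3)·(36) + (+1)·(4)·(18) = -432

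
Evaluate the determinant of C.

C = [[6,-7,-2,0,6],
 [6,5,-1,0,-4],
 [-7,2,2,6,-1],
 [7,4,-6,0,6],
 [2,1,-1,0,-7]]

Expand along column 4 (it has 4 zeros):
  − (6) · M_34   where M_34 = det([6 -7 -2 6; 6 5 -1 -4; 7 4 -6 6; 2 1 -1 -7]) = 2499
det = (-1)·(6)·(2499) = -14994

-14994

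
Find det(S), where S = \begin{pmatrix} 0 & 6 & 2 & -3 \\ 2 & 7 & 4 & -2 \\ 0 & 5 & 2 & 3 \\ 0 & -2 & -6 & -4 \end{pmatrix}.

-332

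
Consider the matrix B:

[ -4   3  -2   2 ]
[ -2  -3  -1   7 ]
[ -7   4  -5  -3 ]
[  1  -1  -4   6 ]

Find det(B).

det(B) = -828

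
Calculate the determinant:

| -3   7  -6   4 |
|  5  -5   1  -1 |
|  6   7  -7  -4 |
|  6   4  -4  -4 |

The determinant is -186.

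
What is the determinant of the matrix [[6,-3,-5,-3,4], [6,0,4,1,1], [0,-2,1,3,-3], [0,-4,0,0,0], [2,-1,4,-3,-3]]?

Expand along row 4 (it has 4 zeros):
  + (-4) · M_42   where M_42 = det([6 -5 -3 4; 6 4 1 1; 0 1 3 -3; 2 4 -3 -3]) = -988
det = (+1)·(-4)·(-988) = 3952

3952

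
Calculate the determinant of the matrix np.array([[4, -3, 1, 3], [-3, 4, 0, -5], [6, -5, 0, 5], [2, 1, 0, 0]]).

-25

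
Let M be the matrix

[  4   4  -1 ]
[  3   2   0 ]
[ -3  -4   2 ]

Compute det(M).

Expand along column 3:
  + (-1) · |3 2; -3 -4| = (-1)·(-12 − (-6)) = 6
  + 2 · |4 4; 3 2| = 2·(8 − 12) = -8
Sum: (6) + (-8) = -2

The determinant is -2.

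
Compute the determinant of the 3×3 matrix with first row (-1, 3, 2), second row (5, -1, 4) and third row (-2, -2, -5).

Expand along row 1:
  + (-1) · |-1 4; -2 -5| = (-1)·(5 − (-8)) = -13
  − 3 · |5 4; -2 -5| = −3·(-25 − (-8)) = 51
  + 2 · |5 -1; -2 -2| = 2·(-10 − 2) = -24
Sum: (-13) + (51) + (-24) = 14

14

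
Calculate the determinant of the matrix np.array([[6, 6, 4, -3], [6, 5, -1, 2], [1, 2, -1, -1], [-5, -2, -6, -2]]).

Expand along row 1:
  + (6) · M_11   where M_11 = det([5 -1 2; 2 -1 -1; -2 -6 -2]) = -54
  − (6) · M_12   where M_12 = det([6 -1 2; 1 -1 -1; -5 -6 -2]) = -53
  + (4) · M_13   where M_13 = det([6 5 2; 1 2 -1; -5 -2 -2]) = 15
  − (-3) · M_14   where M_14 = det([6 5 -1; 1 2 -1; -5 -2 -6]) = -37
det = (+1)·(6)·(-54) + (-1)·(6)·(-53) + (+1)·(4)·(15) + (-1)·(-3)·(-37) = -57

-57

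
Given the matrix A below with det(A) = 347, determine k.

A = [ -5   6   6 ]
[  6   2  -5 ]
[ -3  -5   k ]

Expanding along the row containing k, det(A) is linear in k: det(A) = (-46)·k + (71).
Set (-46)·k + (71) = 347  ⇒  (-46)·k = 276  ⇒  k = -6.

-6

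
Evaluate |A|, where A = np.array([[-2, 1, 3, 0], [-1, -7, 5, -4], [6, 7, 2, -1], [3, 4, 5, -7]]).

-1188

Expand along row 1 (it has 1 zero):
  + (-2) · M_11   where M_11 = det([-7 5 -4; 7 2 -1; 4 5 -7]) = 180
  − (1) · M_12   where M_12 = det([-1 5 -4; 6 2 -1; 3 5 -7]) = 108
  + (3) · M_13   where M_13 = det([-1 -7 -4; 6 7 -1; 3 4 -7]) = -240
det = (+1)·(-2)·(180) + (-1)·(1)·(108) + (+1)·(3)·(-240) = -1188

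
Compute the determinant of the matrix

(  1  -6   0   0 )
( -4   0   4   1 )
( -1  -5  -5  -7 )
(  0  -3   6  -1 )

The determinant is -1169.

Expand along row 1 (it has 2 zeros):
  + (1) · M_11   where M_11 = det([0 4 1; -5 -5 -7; -3 6 -1]) = 19
  − (-6) · M_12   where M_12 = det([-4 4 1; -1 -5 -7; 0 6 -1]) = -198
det = (+1)·(1)·(19) + (-1)·(-6)·(-198) = -1169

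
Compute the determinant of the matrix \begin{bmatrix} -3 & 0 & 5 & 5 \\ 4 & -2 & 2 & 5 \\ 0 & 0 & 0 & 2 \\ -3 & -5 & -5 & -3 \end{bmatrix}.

The determinant is 380.

Expand along row 3 (it has 3 zeros):
  − (2) · M_34   where M_34 = det([-3 0 5; 4 -2 2; -3 -5 -5]) = -190
det = (-1)·(2)·(-190) = 380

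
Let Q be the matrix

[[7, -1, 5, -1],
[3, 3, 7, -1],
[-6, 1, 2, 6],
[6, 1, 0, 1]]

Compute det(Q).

1174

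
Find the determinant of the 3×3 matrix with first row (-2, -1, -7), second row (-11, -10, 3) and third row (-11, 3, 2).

Expand along row 1:
  + (-2) · |-10 3; 3 2| = (-2)·(-20 − 9) = 58
  − (-1) · |-11 3; -11 2| = −(-1)·(-22 − (-33)) = 11
  + (-7) · |-11 -10; -11 3| = (-7)·(-33 − 110) = 1001
Sum: (58) + (11) + (1001) = 1070

The determinant is 1070.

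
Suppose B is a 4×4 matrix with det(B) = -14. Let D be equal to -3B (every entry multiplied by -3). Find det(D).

For a 4×4 matrix, det(-3B) = (-3)^4·det(B) = 81·det(B).
det(D) = (81)·(-14) = -1134

|D| = -1134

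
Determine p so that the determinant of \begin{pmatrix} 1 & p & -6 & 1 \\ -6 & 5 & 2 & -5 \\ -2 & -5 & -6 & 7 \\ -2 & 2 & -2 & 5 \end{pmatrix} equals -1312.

Expanding along the row containing p, det(A) is linear in p: det(A) = (-128)·p + (-1696).
Set (-128)·p + (-1696) = -1312  ⇒  (-128)·p = 384  ⇒  p = -3.

p = -3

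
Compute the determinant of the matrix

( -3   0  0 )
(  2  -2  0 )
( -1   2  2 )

12

The matrix is lower triangular, so the determinant is the product of the diagonal entries:
det = (-3) · (-2) · (2) = 12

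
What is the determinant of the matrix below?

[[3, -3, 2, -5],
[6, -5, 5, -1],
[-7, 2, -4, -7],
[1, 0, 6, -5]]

Expand along row 4 (it has 1 zero):
  − (1) · M_41   where M_41 = det([-3 2 -5; -5 5 -1; 2 -4 -7]) = -7
  − (6) · M_43   where M_43 = det([3 -3 -5; 6 -5 -1; -7 2 -7]) = 79
  + (-5) · M_44   where M_44 = det([3 -3 2; 6 -5 5; -7 2 -4]) = 17
det = (-1)·(1)·(-7) + (-1)·(6)·(79) + (+1)·(-5)·(17) = -552

-552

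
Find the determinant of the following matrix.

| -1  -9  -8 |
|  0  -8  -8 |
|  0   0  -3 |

The matrix is upper triangular, so the determinant is the product of the diagonal entries:
det = (-1) · (-8) · (-3) = -24

The determinant is -24.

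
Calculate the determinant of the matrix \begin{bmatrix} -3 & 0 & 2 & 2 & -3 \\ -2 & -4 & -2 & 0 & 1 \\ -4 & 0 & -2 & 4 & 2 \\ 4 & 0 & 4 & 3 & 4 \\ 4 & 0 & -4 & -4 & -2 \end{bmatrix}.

Expand along column 2 (it has 4 zeros):
  + (-4) · M_22   where M_22 = det([-3 2 2 -3; -4 -2 4 2; 4 4 3 4; 4 -4 -4 -2]) = -612
det = (+1)·(-4)·(-612) = 2448

The determinant is 2448.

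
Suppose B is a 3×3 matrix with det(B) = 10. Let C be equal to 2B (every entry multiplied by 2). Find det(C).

For a 3×3 matrix, det(2B) = 2^3·det(B) = 8·det(B).
det(C) = (8)·(10) = 80

det(C) = 80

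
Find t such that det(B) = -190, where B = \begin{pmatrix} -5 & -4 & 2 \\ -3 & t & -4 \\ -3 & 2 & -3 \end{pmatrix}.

Expanding along the column containing t, det(B) is linear in t: det(B) = (21)·t + (-64).
Set (21)·t + (-64) = -190  ⇒  (21)·t = -126  ⇒  t = -6.

t = -6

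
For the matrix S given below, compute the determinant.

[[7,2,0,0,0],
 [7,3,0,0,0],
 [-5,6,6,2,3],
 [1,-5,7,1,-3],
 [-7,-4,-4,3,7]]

679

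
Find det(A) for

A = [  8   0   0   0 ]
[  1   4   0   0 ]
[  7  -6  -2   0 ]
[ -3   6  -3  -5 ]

320

A is lower triangular, so det(A) is the product of the diagonal entries:
det = (8) · (4) · (-2) · (-5) = 320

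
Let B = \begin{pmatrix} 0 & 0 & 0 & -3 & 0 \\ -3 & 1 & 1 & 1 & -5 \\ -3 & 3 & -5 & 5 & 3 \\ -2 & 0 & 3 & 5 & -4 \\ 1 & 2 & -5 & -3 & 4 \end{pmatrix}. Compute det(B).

Expand along row 1 (it has 4 zeros):
  − (-3) · M_14   where M_14 = det([-3 1 1 -5; -3 3 -5 3; -2 0 3 -4; 1 2 -5 4]) = 42
det = (-1)·(-3)·(42) = 126

det(B) = 126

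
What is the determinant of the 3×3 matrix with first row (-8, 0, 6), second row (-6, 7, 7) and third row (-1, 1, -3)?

230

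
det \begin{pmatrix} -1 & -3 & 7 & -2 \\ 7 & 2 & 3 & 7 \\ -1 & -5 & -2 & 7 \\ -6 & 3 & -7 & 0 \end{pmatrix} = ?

-2740

Expand along row 4 (it has 1 zero):
  − (-6) · M_41   where M_41 = det([-3 7 -2; 2 3 7; -5 -2 7]) = -470
  + (3) · M_42   where M_42 = det([-1 7 -2; 7 3 7; -1 -2 7]) = -405
  − (-7) · M_43   where M_43 = det([-1 -3 -2; 7 2 7; -1 -5 7]) = 185
det = (-1)·(-6)·(-470) + (+1)·(3)·(-405) + (-1)·(-7)·(185) = -2740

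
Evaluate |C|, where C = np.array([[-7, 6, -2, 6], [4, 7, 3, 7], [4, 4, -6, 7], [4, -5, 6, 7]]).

Expand along row 1:
  + (-7) · M_11   where M_11 = det([7 3 7; 4 -6 7; -5 6 7]) = -819
  − (6) · M_12   where M_12 = det([4 3 7; 4 -6 7; 4 6 7]) = 0
  + (-2) · M_13   where M_13 = det([4 7 7; 4 4 7; 4 -5 7]) = 0
  − (6) · M_14   where M_14 = det([4 7 3; 4 4 -6; 4 -5 6]) = -468
det = (+1)·(-7)·(-819) + (-1)·(6)·(0) + (+1)·(-2)·(0) + (-1)·(6)·(-468) = 8541

det(C) = 8541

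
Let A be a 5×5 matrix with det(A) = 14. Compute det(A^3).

2744

det(A^3) = (det A)^3 = (14)^3 = 2744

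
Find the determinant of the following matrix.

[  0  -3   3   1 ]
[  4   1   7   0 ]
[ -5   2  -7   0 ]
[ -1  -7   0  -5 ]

The determinant is -370.

Expand along column 4 (it has 2 zeros):
  − (1) · M_14   where M_14 = det([4 1 7; -5 2 -7; -1 -7 0]) = 70
  + (-5) · M_44   where M_44 = det([0 -3 3; 4 1 7; -5 2 -7]) = 60
det = (-1)·(1)·(70) + (+1)·(-5)·(60) = -370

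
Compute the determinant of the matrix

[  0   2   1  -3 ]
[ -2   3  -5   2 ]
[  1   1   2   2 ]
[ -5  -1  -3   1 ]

-254

Expand along row 1 (it has 1 zero):
  − (2) · M_12   where M_12 = det([-2 -5 2; 1 2 2; -5 -3 1]) = 53
  + (1) · M_13   where M_13 = det([-2 3 2; 1 1 2; -5 -1 1]) = -31
  − (-3) · M_14   where M_14 = det([-2 3 -5; 1 1 2; -5 -1 -3]) = -39
det = (-1)·(2)·(53) + (+1)·(1)·(-31) + (-1)·(-3)·(-39) = -254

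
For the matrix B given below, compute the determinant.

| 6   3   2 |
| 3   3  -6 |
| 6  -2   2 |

det(B) = -210

Expand along row 1:
  + 6 · |3 -6; -2 2| = 6·(6 − 12) = -36
  − 3 · |3 -6; 6 2| = −3·(6 − (-36)) = -126
  + 2 · |3 3; 6 -2| = 2·(-6 − 18) = -48
Sum: (-36) + (-126) + (-48) = -210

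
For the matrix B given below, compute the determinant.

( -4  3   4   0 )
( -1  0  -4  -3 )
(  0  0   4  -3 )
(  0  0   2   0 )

B is block upper-triangular with a 2×2 block and a 2×2 block on the diagonal, so its determinant equals the product of the determinants of the diagonal blocks.
det of the 2×2 block = 3
det of the 2×2 block = 6
det = (3)·(6) = 18

18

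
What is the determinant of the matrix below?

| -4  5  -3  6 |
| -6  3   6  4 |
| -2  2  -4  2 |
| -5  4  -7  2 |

The determinant is 130.

Expand along row 1:
  + (-4) · M_11   where M_11 = det([3 6 4; 2 -4 2; 4 -7 2]) = 50
  − (5) · M_12   where M_12 = det([-6 6 4; -2 -4 2; -5 -7 2]) = -96
  + (-3) · M_13   where M_13 = det([-6 3 4; -2 2 2; -5 4 2]) = 14
  − (6) · M_14   where M_14 = det([-6 3 6; -2 2 -4; -5 4 -7]) = 18
det = (+1)·(-4)·(50) + (-1)·(5)·(-96) + (+1)·(-3)·(14) + (-1)·(6)·(18) = 130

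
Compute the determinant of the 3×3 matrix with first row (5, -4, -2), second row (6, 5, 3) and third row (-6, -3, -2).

Expand along row 1:
  + 5 · |5 3; -3 -2| = 5·(-10 − (-9)) = -5
  − (-4) · |6 3; -6 -2| = −(-4)·(-12 − (-18)) = 24
  + (-2) · |6 5; -6 -3| = (-2)·(-18 − (-30)) = -24
Sum: (-5) + (24) + (-24) = -5

-5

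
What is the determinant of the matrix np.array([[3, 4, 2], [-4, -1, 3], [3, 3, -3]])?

-48

Expand along row 1:
  + 3 · |-1 3; 3 -3| = 3·(3 − 9) = -18
  − 4 · |-4 3; 3 -3| = −4·(12 − 9) = -12
  + 2 · |-4 -1; 3 3| = 2·(-12 − (-3)) = -18
Sum: (-18) + (-12) + (-18) = -48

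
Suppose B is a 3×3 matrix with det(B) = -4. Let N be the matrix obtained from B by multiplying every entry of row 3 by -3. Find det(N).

12

Scaling one row by -3 multiplies the determinant by -3.
det(N) = (-3)·(-4) = 12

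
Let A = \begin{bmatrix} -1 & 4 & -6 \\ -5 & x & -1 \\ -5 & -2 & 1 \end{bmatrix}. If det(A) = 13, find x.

Expanding along the row containing x, det(A) is linear in x: det(A) = (-31)·x + (-18).
Set (-31)·x + (-18) = 13  ⇒  (-31)·x = 31  ⇒  x = -1.

x = -1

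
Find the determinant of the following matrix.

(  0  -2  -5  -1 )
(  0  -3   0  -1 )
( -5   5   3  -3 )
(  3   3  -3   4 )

Expand along row 2 (it has 2 zeros):
  + (-3) · M_22   where M_22 = det([0 -5 -1; -5 3 -3; 3 -3 4]) = -61
  + (-1) · M_24   where M_24 = det([0 -2 -5; -5 5 3; 3 3 -3]) = 162
det = (+1)·(-3)·(-61) + (+1)·(-1)·(162) = 21

The determinant is 21.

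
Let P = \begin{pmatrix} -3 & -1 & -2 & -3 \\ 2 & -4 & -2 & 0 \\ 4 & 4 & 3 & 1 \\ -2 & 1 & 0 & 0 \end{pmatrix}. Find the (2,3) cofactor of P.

The cofactor is 31.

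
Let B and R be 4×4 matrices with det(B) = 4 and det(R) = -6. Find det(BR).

det(BR) = det(B)·det(R) = (4)·(-6) = -24

-24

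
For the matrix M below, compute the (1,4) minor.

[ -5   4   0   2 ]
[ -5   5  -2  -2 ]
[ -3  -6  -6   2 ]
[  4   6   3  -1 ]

Delete row 1 and column 4; the remaining 3×3 submatrix is [-5 5 -2; -3 -6 -6; 4 6 3].
Its determinant is -177.

-177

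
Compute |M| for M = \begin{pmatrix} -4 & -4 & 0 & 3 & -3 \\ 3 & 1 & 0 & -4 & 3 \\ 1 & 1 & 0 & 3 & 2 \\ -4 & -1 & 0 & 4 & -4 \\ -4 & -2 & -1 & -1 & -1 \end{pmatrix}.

Expand along column 3 (it has 4 zeros):
  + (-1) · M_53   where M_53 = det([-4 -4 3 -3; 3 1 -4 3; 1 1 3 2; -4 -1 4 -4]) = 20
det = (+1)·(-1)·(20) = -20

det(M) = -20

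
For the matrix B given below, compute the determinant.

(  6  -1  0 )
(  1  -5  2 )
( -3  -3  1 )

13

Expand along column 3:
  − 2 · |6 -1; -3 -3| = −2·(-18 − 3) = 42
  + 1 · |6 -1; 1 -5| = 1·(-30 − (-1)) = -29
Sum: (42) + (-29) = 13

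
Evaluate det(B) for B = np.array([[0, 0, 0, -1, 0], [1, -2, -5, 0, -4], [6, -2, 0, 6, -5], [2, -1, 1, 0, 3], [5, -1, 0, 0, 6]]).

|B| = 284

Expand along row 1 (it has 4 zeros):
  − (-1) · M_14   where M_14 = det([1 -2 -5 -4; 6 -2 0 -5; 2 -1 1 3; 5 -1 0 6]) = 284
det = (-1)·(-1)·(284) = 284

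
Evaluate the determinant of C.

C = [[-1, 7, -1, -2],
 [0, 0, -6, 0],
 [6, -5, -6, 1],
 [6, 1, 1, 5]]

|C| = -1284

Expand along row 2 (it has 3 zeros):
  − (-6) · M_23   where M_23 = det([-1 7 -2; 6 -5 1; 6 1 5]) = -214
det = (-1)·(-6)·(-214) = -1284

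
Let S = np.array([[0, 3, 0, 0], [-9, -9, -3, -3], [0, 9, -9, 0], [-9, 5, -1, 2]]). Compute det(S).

|S| = -1215

Expand along row 1 (it has 3 zeros):
  − (3) · M_12   where M_12 = det([-9 -3 -3; 0 -9 0; -9 -1 2]) = 405
det = (-1)·(3)·(405) = -1215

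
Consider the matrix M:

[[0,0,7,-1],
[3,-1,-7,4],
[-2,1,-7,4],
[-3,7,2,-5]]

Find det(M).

Expand along row 1 (it has 2 zeros):
  + (7) · M_13   where M_13 = det([3 -1 4; -2 1 4; -3 7 -5]) = -121
  − (-1) · M_14   where M_14 = det([3 -1 -7; -2 1 -7; -3 7 2]) = 205
det = (+1)·(7)·(-121) + (-1)·(-1)·(205) = -642

-642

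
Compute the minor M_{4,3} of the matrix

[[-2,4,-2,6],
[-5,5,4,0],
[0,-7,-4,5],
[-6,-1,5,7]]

260

Delete row 4 and column 3; the remaining 3×3 submatrix is [-2 4 6; -5 5 0; 0 -7 5].
Its determinant is 260.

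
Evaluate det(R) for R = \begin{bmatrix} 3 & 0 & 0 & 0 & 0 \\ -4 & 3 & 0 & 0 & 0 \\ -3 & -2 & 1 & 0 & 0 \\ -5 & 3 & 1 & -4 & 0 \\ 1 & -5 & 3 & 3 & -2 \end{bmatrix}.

72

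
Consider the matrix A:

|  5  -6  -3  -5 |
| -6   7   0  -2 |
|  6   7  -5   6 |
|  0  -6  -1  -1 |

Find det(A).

Expand along row 2 (it has 1 zero):
  − (-6) · M_21   where M_21 = det([-6 -3 -5; 7 -5 6; -6 -1 -1]) = 206
  + (7) · M_22   where M_22 = det([5 -3 -5; 6 -5 6; 0 -1 -1]) = 67
  + (-2) · M_24   where M_24 = det([5 -6 -3; 6 7 -5; 0 -6 -1]) = -113
det = (-1)·(-6)·(206) + (+1)·(7)·(67) + (+1)·(-2)·(-113) = 1931

The determinant is 1931.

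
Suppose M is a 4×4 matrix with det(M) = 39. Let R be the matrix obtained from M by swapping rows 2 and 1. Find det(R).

The determinant is -39.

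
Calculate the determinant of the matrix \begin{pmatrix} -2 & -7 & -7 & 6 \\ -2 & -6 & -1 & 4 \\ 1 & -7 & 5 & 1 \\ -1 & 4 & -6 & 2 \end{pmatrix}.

Expand along row 1:
  + (-2) · M_11   where M_11 = det([-6 -1 4; -7 5 1; 4 -6 2]) = -26
  − (-7) · M_12   where M_12 = det([-2 -1 4; 1 5 1; -1 -6 2]) = -33
  + (-7) · M_13   where M_13 = det([-2 -6 4; 1 -7 1; -1 4 2]) = 42
  − (6) · M_14   where M_14 = det([-2 -6 -1; 1 -7 5; -1 4 -6]) = -47
det = (+1)·(-2)·(-26) + (-1)·(-7)·(-33) + (+1)·(-7)·(42) + (-1)·(6)·(-47) = -191

-191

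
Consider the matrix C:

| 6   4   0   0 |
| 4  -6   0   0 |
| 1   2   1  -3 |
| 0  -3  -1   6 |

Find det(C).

The determinant is -156.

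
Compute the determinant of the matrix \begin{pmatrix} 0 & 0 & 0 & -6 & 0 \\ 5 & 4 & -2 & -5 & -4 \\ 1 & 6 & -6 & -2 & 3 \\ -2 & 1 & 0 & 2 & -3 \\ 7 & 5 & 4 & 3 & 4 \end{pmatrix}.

The determinant is 9372.

Expand along row 1 (it has 4 zeros):
  − (-6) · M_14   where M_14 = det([5 4 -2 -4; 1 6 -6 3; -2 1 0 -3; 7 5 4 4]) = 1562
det = (-1)·(-6)·(1562) = 9372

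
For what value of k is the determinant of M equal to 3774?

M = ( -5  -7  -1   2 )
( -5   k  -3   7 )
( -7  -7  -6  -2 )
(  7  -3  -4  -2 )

k = 2

Expanding along the column containing k, det(M) is linear in k: det(M) = (148)·k + (3478).
Set (148)·k + (3478) = 3774  ⇒  (148)·k = 296  ⇒  k = 2.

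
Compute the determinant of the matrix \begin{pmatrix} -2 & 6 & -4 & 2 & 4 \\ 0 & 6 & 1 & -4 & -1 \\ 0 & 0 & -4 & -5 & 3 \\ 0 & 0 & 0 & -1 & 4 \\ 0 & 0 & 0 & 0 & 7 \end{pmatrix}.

-336

The matrix is upper triangular, so the determinant is the product of the diagonal entries:
det = (-2) · (6) · (-4) · (-1) · (7) = -336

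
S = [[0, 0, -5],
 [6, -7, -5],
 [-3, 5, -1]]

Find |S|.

Expand along row 1:
  + (-5) · |6 -7; -3 5| = (-5)·(30 − 21) = -45

det(S) = -45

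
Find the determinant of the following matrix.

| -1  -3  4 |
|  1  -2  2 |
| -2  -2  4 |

Expand along column 1:
  + (-1) · |-2 2; -2 4| = (-1)·(-8 − (-4)) = 4
  − 1 · |-3 4; -2 4| = −1·(-12 − (-8)) = 4
  + (-2) · |-3 4; -2 2| = (-2)·(-6 − (-8)) = -4
Sum: (4) + (4) + (-4) = 4

The determinant is 4.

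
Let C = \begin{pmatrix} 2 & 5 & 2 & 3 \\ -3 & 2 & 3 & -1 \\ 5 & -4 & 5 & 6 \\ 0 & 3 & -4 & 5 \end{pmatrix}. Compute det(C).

|C| = 1284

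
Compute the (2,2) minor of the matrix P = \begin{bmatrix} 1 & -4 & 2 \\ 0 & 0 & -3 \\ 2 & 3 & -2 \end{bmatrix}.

-6

Delete row 2 and column 2; the remaining 2×2 submatrix is [1 2; 2 -2].
Its determinant is 1·(-2) − 2·2 = -6.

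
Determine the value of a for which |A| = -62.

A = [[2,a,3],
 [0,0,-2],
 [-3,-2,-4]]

-9

Expanding along the row containing a, det(A) is linear in a: det(A) = (6)·a + (-8).
Set (6)·a + (-8) = -62  ⇒  (6)·a = -54  ⇒  a = -9.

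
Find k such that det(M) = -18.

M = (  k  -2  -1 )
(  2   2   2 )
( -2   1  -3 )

k = 1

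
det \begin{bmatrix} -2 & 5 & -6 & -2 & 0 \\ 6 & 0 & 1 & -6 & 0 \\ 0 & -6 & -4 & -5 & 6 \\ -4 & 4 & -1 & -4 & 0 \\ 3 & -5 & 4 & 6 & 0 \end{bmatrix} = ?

Expand along column 5 (it has 4 zeros):
  + (6) · M_35   where M_35 = det([-2 5 -6 -2; 6 0 1 -6; -4 4 -1 -4; 3 -5 4 6]) = -318
det = (+1)·(6)·(-318) = -1908

The determinant is -1908.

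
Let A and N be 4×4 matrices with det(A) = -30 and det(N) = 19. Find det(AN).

det(AN) = det(A)·det(N) = (-30)·(19) = -570

det(AN) = -570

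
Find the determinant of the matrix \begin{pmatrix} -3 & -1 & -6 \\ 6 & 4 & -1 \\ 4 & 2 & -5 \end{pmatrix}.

The determinant is 52.

Expand along row 1:
  + (-3) · |4 -1; 2 -5| = (-3)·(-20 − (-2)) = 54
  − (-1) · |6 -1; 4 -5| = −(-1)·(-30 − (-4)) = -26
  + (-6) · |6 4; 4 2| = (-6)·(12 − 16) = 24
Sum: (54) + (-26) + (24) = 52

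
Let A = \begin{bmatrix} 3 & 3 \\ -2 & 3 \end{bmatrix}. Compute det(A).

det(A) = 15

det(A) = 3·3 − 3·(-2) = 9 − (-6) = 15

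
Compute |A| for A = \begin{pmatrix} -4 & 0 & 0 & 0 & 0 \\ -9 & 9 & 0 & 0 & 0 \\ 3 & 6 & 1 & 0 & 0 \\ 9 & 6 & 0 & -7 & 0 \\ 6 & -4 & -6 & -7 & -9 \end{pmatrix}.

-2268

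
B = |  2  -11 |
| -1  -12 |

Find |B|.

det(B) = 2·(-12) − (-11)·(-1) = -24 − 11 = -35

det(B) = -35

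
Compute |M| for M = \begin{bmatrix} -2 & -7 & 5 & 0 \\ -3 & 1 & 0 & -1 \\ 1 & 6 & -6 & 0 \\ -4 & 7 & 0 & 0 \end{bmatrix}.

|M| = 97

Expand along column 4 (it has 3 zeros):
  + (-1) · M_24   where M_24 = det([-2 -7 5; 1 6 -6; -4 7 0]) = -97
det = (+1)·(-1)·(-97) = 97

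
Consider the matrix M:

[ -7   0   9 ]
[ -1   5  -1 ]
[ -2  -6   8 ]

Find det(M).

Expand along row 1:
  + (-7) · |5 -1; -6 8| = (-7)·(40 − 6) = -238
  + 9 · |-1 5; -2 -6| = 9·(6 − (-10)) = 144
Sum: (-238) + (144) = -94

The determinant is -94.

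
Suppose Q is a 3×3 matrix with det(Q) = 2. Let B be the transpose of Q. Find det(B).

det(Qᵀ) = det(Q).
det(B) = (1)·(2) = 2

det(B) = 2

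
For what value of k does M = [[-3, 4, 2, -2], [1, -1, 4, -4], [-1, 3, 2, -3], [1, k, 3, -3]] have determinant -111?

k = -9

Expanding along the row containing k, det(M) is linear in k: det(M) = (14)·k + (15).
Set (14)·k + (15) = -111  ⇒  (14)·k = -126  ⇒  k = -9.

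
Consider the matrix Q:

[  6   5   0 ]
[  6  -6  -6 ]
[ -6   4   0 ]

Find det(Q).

Expand along column 3:
  − (-6) · |6 5; -6 4| = −(-6)·(24 − (-30)) = 324

det(Q) = 324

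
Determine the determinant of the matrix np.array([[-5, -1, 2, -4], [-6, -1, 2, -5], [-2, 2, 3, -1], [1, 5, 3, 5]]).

The determinant is -24.

Expand along row 1:
  + (-5) · M_11   where M_11 = det([-1 2 -5; 2 3 -1; 5 3 5]) = -3
  − (-1) · M_12   where M_12 = det([-6 2 -5; -2 3 -1; 1 3 5]) = -45
  + (2) · M_13   where M_13 = det([-6 -1 -5; -2 2 -1; 1 5 5]) = -39
  − (-4) · M_14   where M_14 = det([-6 -1 2; -2 2 3; 1 5 3]) = 21
det = (+1)·(-5)·(-3) + (-1)·(-1)·(-45) + (+1)·(2)·(-39) + (-1)·(-4)·(21) = -24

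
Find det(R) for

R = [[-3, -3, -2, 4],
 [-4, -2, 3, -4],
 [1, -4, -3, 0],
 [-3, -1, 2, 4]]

The determinant is -368.

Expand along row 3 (it has 1 zero):
  + (1) · M_31   where M_31 = det([-3 -2 4; -2 3 -4; -1 2 4]) = -88
  − (-4) · M_32   where M_32 = det([-3 -2 4; -4 3 -4; -3 2 4]) = -112
  + (-3) · M_33   where M_33 = det([-3 -3 4; -4 -2 -4; -3 -1 4]) = -56
det = (+1)·(1)·(-88) + (-1)·(-4)·(-112) + (+1)·(-3)·(-56) = -368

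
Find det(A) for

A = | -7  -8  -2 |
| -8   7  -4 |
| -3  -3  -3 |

237

Expand along column 1:
  + (-7) · |7 -4; -3 -3| = (-7)·(-21 − 12) = 231
  − (-8) · |-8 -2; -3 -3| = −(-8)·(24 − 6) = 144
  + (-3) · |-8 -2; 7 -4| = (-3)·(32 − (-14)) = -138
Sum: (231) + (144) + (-138) = 237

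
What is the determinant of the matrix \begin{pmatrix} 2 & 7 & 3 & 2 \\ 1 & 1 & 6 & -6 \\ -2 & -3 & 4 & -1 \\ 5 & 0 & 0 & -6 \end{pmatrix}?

Expand along row 4 (it has 2 zeros):
  − (5) · M_41   where M_41 = det([7 3 2; 1 6 -6; -3 4 -1]) = 227
  + (-6) · M_44   where M_44 = det([2 7 3; 1 1 6; -2 -3 4]) = -71
det = (-1)·(5)·(227) + (+1)·(-6)·(-71) = -709

-709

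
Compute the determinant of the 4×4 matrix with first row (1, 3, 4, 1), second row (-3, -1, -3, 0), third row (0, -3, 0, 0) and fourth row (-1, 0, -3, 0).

The determinant is 18.

Expand along row 3 (it has 3 zeros):
  − (-3) · M_32   where M_32 = det([1 4 1; -3 -3 0; -1 -3 0]) = 6
det = (-1)·(-3)·(6) = 18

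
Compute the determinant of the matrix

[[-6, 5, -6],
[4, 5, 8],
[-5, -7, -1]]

Expand along row 1:
  + (-6) · |5 8; -7 -1| = (-6)·(-5 − (-56)) = -306
  − 5 · |4 8; -5 -1| = −5·(-4 − (-40)) = -180
  + (-6) · |4 5; -5 -7| = (-6)·(-28 − (-25)) = 18
Sum: (-306) + (-180) + (18) = -468

-468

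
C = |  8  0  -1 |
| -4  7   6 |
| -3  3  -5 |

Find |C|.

-433

Expand along column 2:
  + 7 · |8 -1; -3 -5| = 7·(-40 − 3) = -301
  − 3 · |8 -1; -4 6| = −3·(48 − 4) = -132
Sum: (-301) + (-132) = -433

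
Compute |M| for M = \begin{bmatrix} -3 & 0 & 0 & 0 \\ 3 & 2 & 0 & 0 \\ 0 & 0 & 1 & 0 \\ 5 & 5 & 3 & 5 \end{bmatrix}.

|M| = -30

M is lower triangular, so det(M) is the product of the diagonal entries:
det = (-3) · (2) · (1) · (5) = -30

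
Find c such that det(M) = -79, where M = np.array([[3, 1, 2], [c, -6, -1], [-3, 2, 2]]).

c = -8

Expanding along the column containing c, det(M) is linear in c: det(M) = (2)·c + (-63).
Set (2)·c + (-63) = -79  ⇒  (2)·c = -16  ⇒  c = -8.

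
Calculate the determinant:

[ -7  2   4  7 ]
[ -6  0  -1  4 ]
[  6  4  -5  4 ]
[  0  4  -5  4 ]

744

Expand along row 2 (it has 1 zero):
  − (-6) · M_21   where M_21 = det([2 4 7; 4 -5 4; 4 -5 4]) = 0
  − (-1) · M_23   where M_23 = det([-7 2 7; 6 4 4; 0 4 4]) = 120
  + (4) · M_24   where M_24 = det([-7 2 4; 6 4 -5; 0 4 -5]) = 156
det = (-1)·(-6)·(0) + (-1)·(-1)·(120) + (+1)·(4)·(156) = 744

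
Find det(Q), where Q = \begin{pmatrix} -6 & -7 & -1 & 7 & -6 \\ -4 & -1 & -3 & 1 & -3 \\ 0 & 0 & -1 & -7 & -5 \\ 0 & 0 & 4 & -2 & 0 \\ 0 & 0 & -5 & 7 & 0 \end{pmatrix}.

The determinant is 1980.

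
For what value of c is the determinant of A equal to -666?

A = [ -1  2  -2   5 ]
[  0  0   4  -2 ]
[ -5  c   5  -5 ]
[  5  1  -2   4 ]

-8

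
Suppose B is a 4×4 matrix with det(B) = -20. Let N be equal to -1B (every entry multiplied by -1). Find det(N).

det(N) = -20

For a 4×4 matrix, det(-1B) = (-1)^4·det(B) = 1·det(B).
det(N) = (1)·(-20) = -20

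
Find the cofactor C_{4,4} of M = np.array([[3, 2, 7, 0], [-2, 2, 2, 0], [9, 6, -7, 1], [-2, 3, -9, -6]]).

The cofactor is -280.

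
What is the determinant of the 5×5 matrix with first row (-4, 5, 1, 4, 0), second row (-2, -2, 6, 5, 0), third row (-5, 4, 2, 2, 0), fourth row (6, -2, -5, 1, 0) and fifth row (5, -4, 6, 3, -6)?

Expand along column 5 (it has 4 zeros):
  + (-6) · M_55   where M_55 = det([-4 5 1 4; -2 -2 6 5; -5 4 2 2; 6 -2 -5 1]) = -123
det = (+1)·(-6)·(-123) = 738

The determinant is 738.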